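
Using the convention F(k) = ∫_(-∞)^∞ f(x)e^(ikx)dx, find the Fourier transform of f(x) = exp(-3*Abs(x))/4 3/(2*(k^2 + 9))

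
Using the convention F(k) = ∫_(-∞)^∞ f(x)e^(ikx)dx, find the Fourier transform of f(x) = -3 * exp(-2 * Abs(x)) -12/(k^2+4)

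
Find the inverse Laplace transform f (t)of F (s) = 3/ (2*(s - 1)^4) t^3*exp (t)/4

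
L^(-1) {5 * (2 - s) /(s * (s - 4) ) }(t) -5 * exp(2 * t) * cosh(2 * t) 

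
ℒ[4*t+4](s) 4/s^2+4/s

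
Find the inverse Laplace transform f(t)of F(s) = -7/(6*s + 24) -7*exp(-4*t)/6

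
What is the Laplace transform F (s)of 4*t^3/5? 24/ (5*s^4)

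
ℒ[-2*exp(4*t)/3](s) -2/(3*s - 12)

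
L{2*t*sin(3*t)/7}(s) 12*s/(7*(s^2+9)^2)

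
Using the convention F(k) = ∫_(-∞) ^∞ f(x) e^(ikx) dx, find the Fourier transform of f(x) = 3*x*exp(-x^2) 3*I*sqrt(pi)*k*exp(-k^2/4) /2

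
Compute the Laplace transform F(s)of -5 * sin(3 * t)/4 -15/(4 * s^2 + 36)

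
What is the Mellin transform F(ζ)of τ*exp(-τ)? gamma(ζ + 1)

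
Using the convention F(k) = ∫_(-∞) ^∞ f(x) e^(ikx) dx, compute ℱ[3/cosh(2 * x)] 3 * pi/(2 * cosh(pi * k/4) ) 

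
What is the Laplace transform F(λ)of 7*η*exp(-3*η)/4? 7/(4*(λ + 3)^2)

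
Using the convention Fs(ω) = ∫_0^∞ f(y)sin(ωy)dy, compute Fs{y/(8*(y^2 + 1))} pi*exp(-ω)/16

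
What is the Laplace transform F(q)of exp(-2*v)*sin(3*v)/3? 1/((q + 2)^2 + 9)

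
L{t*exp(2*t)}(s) (s - 2)^(-2)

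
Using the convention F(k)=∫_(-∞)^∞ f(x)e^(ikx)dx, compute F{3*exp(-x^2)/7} 3*sqrt(pi)*exp(-k^2/4)/7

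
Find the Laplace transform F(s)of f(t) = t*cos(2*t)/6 (s^2 - 4)/(6*(s^2 + 4)^2)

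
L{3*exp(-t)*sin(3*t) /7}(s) 9/(7*((s + 1) ^2 + 9) ) 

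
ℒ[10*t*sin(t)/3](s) 20*s/(3*(s^2 + 1)^2)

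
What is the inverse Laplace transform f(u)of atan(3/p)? sin(3 * u)/u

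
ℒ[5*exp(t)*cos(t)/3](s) 5*(s - 1)/(3*((s - 1)^2 + 1))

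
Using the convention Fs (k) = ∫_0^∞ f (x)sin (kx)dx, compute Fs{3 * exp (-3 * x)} 3 * k/ (k^2+9)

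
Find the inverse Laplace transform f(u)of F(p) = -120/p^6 -u^5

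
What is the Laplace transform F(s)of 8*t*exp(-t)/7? 8/(7*(s + 1)^2)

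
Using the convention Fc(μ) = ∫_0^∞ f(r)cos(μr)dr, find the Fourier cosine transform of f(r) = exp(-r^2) sqrt(pi)*exp(-μ^2/4)/2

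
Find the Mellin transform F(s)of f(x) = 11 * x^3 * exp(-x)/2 11 * gamma(s+3)/2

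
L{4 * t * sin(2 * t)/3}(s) 16 * s/(3 * (s^2+4)^2)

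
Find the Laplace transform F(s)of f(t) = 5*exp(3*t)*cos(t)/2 5*(s - 3)/(2*((s - 3)^2+1))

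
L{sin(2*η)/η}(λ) atan(2/λ)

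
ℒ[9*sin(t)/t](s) 9*atan(1/s)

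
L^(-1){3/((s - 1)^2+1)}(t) 3*exp(t)*sin(t)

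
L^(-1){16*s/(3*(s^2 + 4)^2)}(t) 4*t*sin(2*t)/3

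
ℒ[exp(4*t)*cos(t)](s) (s - 4)/((s - 4)^2 + 1)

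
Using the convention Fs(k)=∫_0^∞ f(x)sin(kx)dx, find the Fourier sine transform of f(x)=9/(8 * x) 9 * pi/16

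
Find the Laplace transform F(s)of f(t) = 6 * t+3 6/s^2+3/s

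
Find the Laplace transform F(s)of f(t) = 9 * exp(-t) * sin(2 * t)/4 9/(2 * ((s + 1)^2 + 4))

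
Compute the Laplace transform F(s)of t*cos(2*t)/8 (s^2 - 4)/(8*(s^2 + 4)^2)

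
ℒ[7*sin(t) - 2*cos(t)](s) 7/(s^2 + 1) - 2*s/(s^2 + 1)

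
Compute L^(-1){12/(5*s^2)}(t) 12*t/5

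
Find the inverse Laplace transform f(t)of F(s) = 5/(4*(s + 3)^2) 5*t*exp(-3*t)/4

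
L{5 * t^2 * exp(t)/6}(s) 5/(3 * (s - 1)^3)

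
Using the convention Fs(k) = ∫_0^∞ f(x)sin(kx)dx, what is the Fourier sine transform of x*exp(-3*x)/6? k/(k^2 + 9)^2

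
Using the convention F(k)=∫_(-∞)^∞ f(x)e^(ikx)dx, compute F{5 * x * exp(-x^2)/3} 5 * I * sqrt(pi) * k * exp(-k^2/4)/6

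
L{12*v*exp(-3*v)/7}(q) 12/(7*(q + 3)^2)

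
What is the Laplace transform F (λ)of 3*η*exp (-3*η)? 3/ (λ + 3)^2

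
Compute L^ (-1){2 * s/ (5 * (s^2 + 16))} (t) 2 * cos (4 * t)/5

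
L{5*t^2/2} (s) 5/s^3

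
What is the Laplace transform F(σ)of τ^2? 2/σ^3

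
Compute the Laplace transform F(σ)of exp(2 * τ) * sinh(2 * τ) 2/(σ * (σ - 4))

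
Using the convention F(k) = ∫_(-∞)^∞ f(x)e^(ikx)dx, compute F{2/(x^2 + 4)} pi * exp(-2 * Abs(k))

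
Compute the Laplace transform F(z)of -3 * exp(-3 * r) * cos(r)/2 3 * (-z - 3)/(2 * ((z + 3)^2 + 1))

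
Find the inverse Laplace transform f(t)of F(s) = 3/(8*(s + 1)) 3*exp(-t)/8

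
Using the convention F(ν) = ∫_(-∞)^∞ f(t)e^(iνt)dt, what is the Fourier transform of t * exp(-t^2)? I * sqrt(pi) * ν * exp(-ν^2/4)/2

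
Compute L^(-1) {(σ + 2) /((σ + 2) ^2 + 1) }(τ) exp(-2 * τ) * cos(τ) 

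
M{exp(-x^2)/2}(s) gamma(s/2)/4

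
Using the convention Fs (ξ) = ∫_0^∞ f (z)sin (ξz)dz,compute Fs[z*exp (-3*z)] 6*ξ/ (ξ^2 + 9)^2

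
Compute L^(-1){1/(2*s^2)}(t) t/2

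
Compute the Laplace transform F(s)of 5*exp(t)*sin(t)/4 5/(4*((s - 1)^2 + 1))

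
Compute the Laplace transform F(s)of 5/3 5/(3*s)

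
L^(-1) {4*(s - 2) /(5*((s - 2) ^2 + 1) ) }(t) 4*exp(2*t)*cos(t) /5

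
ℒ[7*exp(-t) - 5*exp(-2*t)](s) 7/(s + 1) - 5/(s + 2)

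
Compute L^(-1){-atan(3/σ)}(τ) -sin(3*τ)/τ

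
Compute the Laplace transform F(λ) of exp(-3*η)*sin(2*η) 2/((λ + 3) ^2 + 4) 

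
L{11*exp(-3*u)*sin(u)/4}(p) 11/(4*((p + 3)^2 + 1))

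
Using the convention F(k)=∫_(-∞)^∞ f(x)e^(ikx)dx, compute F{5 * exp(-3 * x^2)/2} 5 * sqrt(3) * sqrt(pi) * exp(-k^2/12)/6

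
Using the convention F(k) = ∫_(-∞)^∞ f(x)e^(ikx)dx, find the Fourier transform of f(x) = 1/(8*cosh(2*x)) pi/(16*cosh(pi*k/4))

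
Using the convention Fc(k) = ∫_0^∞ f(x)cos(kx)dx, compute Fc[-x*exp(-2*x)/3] (k^2 - 4)/(3*(k^2 + 4)^2)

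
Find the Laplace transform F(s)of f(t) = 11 11/s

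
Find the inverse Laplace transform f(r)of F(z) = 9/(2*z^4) 3*r^3/4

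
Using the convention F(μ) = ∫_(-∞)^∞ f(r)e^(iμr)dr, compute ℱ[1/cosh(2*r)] pi/(2*cosh(pi*μ/4))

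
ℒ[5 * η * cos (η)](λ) 5 * (λ^2 - 1)/ (λ^2 + 1)^2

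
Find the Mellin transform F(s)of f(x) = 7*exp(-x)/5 7*gamma(s)/5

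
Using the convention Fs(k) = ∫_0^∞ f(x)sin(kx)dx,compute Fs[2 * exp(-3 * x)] 2 * k/(k^2+9)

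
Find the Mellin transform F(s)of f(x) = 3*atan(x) -3*pi*sec(pi*s/2)/(2*s)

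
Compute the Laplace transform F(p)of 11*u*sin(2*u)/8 11*p/(2*(p^2 + 4)^2)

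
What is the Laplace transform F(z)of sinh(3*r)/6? 1/(2*(z^2 - 9))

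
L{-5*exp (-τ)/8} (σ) -5/ (8*σ + 8)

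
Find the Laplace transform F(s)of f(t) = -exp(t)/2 -1/(2 * s - 2)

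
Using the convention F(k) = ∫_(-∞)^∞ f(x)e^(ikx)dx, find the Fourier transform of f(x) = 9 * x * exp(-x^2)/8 9 * I * sqrt(pi) * k * exp(-k^2/4)/16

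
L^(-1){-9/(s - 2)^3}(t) -9 * t^2 * exp(2 * t)/2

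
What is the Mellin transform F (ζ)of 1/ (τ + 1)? pi * csc (pi * ζ)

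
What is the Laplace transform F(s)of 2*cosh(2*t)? 2*s/(s^2 - 4)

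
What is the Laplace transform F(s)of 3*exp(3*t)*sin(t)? 3/((s - 3)^2 + 1)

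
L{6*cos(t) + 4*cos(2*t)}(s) 6*s/(s^2 + 1) + 4*s/(s^2 + 4)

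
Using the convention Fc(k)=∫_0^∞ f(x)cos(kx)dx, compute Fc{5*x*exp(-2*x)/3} 5*(4 - k^2)/(3*(k^2+4)^2)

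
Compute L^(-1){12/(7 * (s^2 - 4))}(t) 6 * sinh(2 * t)/7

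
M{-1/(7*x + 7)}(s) -pi*csc(pi*s)/7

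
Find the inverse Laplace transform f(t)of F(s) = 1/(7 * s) 1/7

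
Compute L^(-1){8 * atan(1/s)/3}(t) 8 * sin(t)/(3 * t)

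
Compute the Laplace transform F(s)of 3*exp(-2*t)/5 3/(5*(s + 2))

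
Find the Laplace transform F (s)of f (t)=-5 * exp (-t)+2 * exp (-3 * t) 2/ (s+3)-5/ (s+1)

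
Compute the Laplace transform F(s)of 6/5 6/(5 * s)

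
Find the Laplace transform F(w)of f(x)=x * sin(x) 2 * w/(w^2 + 1)^2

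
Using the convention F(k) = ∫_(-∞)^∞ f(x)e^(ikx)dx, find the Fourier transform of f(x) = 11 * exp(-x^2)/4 11 * sqrt(pi) * exp(-k^2/4)/4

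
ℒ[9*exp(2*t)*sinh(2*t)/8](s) 9/(4*s*(s - 4))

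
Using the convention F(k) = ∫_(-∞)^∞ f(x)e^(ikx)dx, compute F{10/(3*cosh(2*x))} 5*pi/(3*cosh(pi*k/4))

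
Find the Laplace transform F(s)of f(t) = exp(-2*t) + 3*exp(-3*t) 1/(s + 2) + 3/(s + 3)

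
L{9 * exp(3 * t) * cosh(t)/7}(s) 9 * (s - 3)/(7 * ((s - 3)^2 - 1))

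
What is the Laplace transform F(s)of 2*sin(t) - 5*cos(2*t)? 2/(s^2 + 1) - 5*s/(s^2 + 4)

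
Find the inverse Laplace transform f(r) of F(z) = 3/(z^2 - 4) 3*sinh(2*r) /2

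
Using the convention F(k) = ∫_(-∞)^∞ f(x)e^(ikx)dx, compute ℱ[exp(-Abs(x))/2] 1/(k^2+1)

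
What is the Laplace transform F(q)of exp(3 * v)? 1/(q - 3)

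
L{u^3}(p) 6/p^4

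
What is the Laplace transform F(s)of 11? 11/s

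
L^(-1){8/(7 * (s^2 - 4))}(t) 4 * sinh(2 * t)/7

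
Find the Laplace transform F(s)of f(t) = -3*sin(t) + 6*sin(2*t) 12/(s^2 + 4) - 3/(s^2 + 1)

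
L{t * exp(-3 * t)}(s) (s+3)^(-2)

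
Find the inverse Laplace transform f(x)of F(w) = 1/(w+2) exp(-2*x)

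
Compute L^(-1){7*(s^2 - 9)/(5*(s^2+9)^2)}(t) 7*t*cos(3*t)/5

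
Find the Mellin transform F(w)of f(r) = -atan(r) pi*sec(pi*w/2)/(2*w)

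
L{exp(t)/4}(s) 1/(4 * (s - 1))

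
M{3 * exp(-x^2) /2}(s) 3 * gamma(s/2) /4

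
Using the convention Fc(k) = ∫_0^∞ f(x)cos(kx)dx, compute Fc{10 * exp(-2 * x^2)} 5 * sqrt(2) * sqrt(pi) * exp(-k^2/8)/2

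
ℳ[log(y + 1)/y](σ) -pi * csc(pi * σ)/(σ - 1)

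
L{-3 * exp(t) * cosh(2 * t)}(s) 3 * (1 - s)/((s - 1)^2 - 4)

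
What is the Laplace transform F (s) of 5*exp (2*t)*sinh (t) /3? 5/ (3*( (s - 2) ^2-1) ) 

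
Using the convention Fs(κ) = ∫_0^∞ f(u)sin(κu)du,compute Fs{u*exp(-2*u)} 4*κ/(κ^2+4)^2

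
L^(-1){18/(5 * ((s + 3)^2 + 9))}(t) 6 * exp(-3 * t) * sin(3 * t)/5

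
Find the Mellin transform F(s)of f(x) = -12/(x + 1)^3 -6 * pi * (s - 2) * (s - 1)/sin(pi * s)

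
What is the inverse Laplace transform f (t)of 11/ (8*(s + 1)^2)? 11*t*exp (-t)/8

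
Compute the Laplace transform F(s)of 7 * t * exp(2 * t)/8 7/(8 * (s - 2)^2)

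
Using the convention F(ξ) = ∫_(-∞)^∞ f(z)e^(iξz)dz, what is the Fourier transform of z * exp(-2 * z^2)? sqrt(2) * I * sqrt(pi) * ξ * exp(-ξ^2/8)/8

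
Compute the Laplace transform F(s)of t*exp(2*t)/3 1/(3*(s - 2)^2)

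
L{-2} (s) -2/s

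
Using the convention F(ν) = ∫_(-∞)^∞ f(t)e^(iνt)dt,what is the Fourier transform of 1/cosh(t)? pi/cosh(pi*ν/2)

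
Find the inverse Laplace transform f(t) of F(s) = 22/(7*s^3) 11*t^2/7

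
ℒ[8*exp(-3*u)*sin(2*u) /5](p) 16/(5*((p + 3) ^2 + 4) ) 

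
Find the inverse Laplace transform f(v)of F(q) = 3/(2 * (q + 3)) 3 * exp(-3 * v)/2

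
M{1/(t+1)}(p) pi*csc(pi*p)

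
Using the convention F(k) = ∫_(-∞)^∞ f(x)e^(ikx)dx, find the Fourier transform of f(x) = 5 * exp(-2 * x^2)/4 5 * sqrt(2) * sqrt(pi) * exp(-k^2/8)/8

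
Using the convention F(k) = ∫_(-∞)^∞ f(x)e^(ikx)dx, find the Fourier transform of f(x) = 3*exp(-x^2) 3*sqrt(pi)*exp(-k^2/4)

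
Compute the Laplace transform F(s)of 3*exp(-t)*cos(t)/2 3*(s + 1)/(2*((s + 1)^2 + 1))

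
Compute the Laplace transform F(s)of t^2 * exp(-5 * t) 2/(s + 5)^3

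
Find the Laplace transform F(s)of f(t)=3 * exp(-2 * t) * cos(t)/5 3 * (s + 2)/(5 * ((s + 2)^2 + 1))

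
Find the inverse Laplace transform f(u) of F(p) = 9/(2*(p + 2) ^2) 9*u*exp(-2*u) /2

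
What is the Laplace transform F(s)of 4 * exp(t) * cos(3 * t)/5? 4 * (s - 1)/(5 * ((s - 1)^2+9))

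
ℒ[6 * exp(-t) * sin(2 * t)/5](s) 12/(5 * ((s + 1)^2 + 4))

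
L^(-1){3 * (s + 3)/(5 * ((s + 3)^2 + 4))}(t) 3 * exp(-3 * t) * cos(2 * t)/5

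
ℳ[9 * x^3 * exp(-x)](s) 9 * gamma(s + 3)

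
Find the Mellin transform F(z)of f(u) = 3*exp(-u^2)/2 3*gamma(z/2)/4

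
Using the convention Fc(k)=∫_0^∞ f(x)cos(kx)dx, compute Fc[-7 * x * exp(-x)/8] 7 * (k^2 - 1)/(8 * (k^2+1)^2)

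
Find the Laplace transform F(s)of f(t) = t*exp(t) (s - 1)^(-2)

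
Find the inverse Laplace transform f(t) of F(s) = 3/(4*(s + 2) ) 3*exp(-2*t) /4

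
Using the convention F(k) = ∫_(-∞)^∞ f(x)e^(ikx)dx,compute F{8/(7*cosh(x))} 8*pi/(7*cosh(pi*k/2))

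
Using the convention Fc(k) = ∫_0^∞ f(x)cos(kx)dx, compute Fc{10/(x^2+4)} 5*pi*exp(-2*k)/2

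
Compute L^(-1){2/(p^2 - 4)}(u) sinh(2 * u)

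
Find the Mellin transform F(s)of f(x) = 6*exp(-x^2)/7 3*gamma(s/2)/7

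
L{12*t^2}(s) 24/s^3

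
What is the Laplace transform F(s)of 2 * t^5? 240/s^6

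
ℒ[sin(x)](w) 1/(w^2+1)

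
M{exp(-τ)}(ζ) gamma(ζ)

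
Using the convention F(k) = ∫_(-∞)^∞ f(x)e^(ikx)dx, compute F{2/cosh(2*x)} pi/cosh(pi*k/4)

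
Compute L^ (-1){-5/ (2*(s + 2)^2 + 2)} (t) -5*exp (-2*t)*sin (t)/2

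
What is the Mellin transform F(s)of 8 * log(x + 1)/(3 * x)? -8 * pi * csc(pi * s)/(3 * s - 3)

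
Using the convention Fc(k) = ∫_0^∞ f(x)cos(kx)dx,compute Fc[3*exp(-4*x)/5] 12/(5*(k^2 + 16))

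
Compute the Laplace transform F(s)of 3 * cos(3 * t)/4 3 * s/(4 * (s^2+9))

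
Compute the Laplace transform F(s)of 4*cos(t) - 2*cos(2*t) 4*s/(s^2+1) - 2*s/(s^2+4)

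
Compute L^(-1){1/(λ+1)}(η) exp(-η)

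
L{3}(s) 3/s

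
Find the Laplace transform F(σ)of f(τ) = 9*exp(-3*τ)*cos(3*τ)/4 9*(σ + 3)/(4*((σ + 3)^2 + 9))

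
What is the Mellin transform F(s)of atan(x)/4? -pi * sec(pi * s/2)/(8 * s)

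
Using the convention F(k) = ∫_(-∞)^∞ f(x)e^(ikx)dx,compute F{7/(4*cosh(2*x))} 7*pi/(8*cosh(pi*k/4))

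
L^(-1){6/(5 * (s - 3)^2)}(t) 6 * t * exp(3 * t)/5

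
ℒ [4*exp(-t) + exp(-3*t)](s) 4/(s + 1) + 1/(s + 3) 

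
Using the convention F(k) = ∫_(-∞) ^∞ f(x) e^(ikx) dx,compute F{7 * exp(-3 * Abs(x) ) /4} 21/(2 * (k^2 + 9) ) 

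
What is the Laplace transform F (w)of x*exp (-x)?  (w + 1)^ (-2)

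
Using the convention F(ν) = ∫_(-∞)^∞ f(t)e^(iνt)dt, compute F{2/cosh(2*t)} pi/cosh(pi*ν/4)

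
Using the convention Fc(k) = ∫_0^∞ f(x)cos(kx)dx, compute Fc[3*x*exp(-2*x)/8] 3*(4 - k^2)/(8*(k^2+4)^2)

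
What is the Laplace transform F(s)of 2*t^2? 4/s^3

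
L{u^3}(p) 6/p^4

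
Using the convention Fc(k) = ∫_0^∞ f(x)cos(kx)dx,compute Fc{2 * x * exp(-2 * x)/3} 2 * (4 - k^2)/(3 * (k^2 + 4)^2)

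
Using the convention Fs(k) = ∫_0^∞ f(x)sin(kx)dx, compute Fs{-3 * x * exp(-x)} -6 * k/(k^2 + 1)^2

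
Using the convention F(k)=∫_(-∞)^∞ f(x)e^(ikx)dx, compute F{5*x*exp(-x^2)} 5*I*sqrt(pi)*k*exp(-k^2/4)/2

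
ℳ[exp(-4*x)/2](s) gamma(s)/(2*2^(2*s))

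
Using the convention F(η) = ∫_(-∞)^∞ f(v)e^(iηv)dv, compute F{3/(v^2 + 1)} 3*pi*exp(-Abs(η))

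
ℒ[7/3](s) 7/ (3 * s)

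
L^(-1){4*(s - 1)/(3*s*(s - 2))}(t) 4*exp(t)*cosh(t)/3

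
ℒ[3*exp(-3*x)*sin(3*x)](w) 9/((w + 3)^2 + 9)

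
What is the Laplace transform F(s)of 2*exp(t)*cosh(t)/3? 2*(s - 1)/(3*s*(s - 2))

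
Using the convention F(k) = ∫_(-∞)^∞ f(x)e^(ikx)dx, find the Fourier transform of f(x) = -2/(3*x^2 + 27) -2*pi*exp(-3*Abs(k))/9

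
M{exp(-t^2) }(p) gamma(p/2) /2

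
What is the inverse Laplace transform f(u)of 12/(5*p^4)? 2*u^3/5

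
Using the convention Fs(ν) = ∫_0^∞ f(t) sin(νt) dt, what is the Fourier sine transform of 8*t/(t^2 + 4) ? 4*pi*exp(-2*ν) 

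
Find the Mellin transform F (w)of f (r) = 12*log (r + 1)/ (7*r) -12*pi*csc (pi*w)/ (7*w - 7)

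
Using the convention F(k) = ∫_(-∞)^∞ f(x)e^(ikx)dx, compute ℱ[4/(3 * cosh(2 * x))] 2 * pi/(3 * cosh(pi * k/4))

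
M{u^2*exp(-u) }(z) gamma(z + 2) 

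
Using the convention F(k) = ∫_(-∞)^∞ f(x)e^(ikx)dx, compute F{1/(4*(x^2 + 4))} pi*exp(-2*Abs(k))/8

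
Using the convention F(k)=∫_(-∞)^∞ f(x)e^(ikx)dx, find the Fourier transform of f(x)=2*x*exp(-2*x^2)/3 sqrt(2)*I*sqrt(pi)*k*exp(-k^2/8)/12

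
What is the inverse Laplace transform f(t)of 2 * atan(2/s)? 2 * sin(2 * t)/t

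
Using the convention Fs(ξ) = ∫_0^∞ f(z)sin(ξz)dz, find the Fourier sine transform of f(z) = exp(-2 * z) ξ/(ξ^2 + 4)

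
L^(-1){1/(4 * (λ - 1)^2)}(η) η * exp(η)/4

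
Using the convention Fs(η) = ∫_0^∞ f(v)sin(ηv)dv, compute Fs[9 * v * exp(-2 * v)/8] 9 * η/(2 * (η^2 + 4)^2)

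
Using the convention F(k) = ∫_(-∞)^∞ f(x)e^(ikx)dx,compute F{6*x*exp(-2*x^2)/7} 3*sqrt(2)*I*sqrt(pi)*k*exp(-k^2/8)/28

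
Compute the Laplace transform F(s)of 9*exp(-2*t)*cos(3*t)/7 9*(s + 2)/(7*((s + 2)^2 + 9))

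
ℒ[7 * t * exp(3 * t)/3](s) 7/(3 * (s - 3)^2)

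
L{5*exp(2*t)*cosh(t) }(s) 5*(s - 2) /((s - 2) ^2 - 1) 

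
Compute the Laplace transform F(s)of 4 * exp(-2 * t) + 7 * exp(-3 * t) 7/(s + 3) + 4/(s + 2)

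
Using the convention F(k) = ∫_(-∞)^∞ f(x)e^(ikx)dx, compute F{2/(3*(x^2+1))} 2*pi*exp(-Abs(k))/3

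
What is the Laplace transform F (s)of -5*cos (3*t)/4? -5*s/ (4*s^2 + 36)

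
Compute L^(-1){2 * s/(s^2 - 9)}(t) 2 * cosh(3 * t)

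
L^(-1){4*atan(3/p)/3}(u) 4*sin(3*u)/(3*u)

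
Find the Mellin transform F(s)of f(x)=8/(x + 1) 8 * pi * csc(pi * s)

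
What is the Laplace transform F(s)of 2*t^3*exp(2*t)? 12/(s - 2)^4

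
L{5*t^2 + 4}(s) 4/s + 10/s^3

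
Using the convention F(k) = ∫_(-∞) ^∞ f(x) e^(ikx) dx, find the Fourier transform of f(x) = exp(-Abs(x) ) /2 1/(k^2 + 1) 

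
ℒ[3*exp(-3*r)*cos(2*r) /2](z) 3*(z + 3) /(2*((z + 3) ^2 + 4) ) 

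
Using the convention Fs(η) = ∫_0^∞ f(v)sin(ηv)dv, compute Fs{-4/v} -2*pi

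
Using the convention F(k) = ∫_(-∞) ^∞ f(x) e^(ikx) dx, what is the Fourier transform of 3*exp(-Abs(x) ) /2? 3/(k^2 + 1) 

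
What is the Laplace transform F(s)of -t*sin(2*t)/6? -2*s/(3*(s^2 + 4)^2)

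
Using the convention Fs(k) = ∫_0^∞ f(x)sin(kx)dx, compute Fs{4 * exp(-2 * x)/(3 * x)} 4 * atan(k/2)/3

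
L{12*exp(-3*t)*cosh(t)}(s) 12*(s + 3)/((s + 3)^2 - 1)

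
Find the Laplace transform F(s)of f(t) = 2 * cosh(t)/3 2 * s/(3 * (s^2 - 1))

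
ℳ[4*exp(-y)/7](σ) 4*gamma(σ)/7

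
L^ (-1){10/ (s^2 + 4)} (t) 5*sin (2*t)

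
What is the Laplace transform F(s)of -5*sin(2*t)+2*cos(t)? 2*s/(s^2+1) - 10/(s^2+4)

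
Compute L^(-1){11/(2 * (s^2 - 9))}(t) 11 * sinh(3 * t)/6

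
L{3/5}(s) 3/(5*s)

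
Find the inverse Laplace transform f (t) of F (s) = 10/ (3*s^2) 10*t/3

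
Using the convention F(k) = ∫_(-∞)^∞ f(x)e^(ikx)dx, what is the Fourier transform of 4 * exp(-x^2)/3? 4 * sqrt(pi) * exp(-k^2/4)/3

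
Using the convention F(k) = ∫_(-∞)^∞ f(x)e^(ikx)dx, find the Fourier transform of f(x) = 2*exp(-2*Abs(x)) 8/(k^2 + 4)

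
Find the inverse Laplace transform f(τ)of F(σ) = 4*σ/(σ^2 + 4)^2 τ*sin(2*τ)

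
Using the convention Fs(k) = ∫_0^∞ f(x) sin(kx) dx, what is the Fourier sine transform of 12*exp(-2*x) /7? 12*k/(7*(k^2 + 4) ) 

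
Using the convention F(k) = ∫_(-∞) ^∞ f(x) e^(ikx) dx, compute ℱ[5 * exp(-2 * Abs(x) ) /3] 20/(3 * (k^2 + 4) ) 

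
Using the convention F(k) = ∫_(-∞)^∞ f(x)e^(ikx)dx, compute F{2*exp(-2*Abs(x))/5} 8/(5*(k^2+4))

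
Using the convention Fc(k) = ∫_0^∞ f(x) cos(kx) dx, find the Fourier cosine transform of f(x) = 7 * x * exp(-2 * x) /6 7 * (4 - k^2) /(6 * (k^2 + 4) ^2) 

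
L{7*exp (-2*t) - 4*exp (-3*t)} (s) 7/ (s + 2) - 4/ (s + 3)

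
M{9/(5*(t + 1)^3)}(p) 9*pi*(p - 2)*(p - 1)/(10*sin(pi*p))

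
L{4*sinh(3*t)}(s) 12/(s^2-9)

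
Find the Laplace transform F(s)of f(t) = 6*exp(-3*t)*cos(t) 6*(s+3)/((s+3)^2+1)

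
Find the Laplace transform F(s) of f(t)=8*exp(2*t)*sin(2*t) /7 16/(7*((s - 2) ^2 + 4) ) 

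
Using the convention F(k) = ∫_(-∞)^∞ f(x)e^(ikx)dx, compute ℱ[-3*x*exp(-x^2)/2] -3*I*sqrt(pi)*k*exp(-k^2/4)/4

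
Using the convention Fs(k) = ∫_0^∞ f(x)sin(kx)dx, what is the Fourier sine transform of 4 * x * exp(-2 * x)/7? 16 * k/(7 * (k^2 + 4)^2)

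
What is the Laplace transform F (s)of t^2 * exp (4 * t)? 2/ (s - 4)^3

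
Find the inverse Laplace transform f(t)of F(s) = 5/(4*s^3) 5*t^2/8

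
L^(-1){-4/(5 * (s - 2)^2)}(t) -4 * t * exp(2 * t)/5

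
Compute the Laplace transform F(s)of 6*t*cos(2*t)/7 6*(s^2 - 4)/(7*(s^2+4)^2)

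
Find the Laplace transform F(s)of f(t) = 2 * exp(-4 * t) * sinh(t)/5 2/(5 * ((s + 4)^2 - 1))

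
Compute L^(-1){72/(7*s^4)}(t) 12*t^3/7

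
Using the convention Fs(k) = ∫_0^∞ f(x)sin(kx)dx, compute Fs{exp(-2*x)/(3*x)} atan(k/2)/3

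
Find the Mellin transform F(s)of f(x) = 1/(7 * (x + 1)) pi * csc(pi * s)/7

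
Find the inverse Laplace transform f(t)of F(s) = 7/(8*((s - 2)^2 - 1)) 7*exp(2*t)*sinh(t)/8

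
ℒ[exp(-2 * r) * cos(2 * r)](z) (z + 2)/((z + 2)^2 + 4)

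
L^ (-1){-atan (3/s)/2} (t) -sin (3*t)/ (2*t)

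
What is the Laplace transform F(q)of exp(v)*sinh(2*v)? 2/((q - 1)^2 - 4)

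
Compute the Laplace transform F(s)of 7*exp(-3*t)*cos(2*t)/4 7*(s + 3)/(4*((s + 3)^2 + 4))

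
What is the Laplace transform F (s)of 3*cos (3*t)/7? 3*s/ (7*(s^2 + 9))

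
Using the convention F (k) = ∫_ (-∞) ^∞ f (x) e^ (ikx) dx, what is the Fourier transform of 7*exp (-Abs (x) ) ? 14/ (k^2 + 1) 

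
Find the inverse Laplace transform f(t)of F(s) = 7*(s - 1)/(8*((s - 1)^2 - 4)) 7*exp(t)*cosh(2*t)/8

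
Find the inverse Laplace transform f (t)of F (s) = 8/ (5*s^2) 8*t/5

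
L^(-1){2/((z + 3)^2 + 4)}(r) exp(-3 * r) * sin(2 * r)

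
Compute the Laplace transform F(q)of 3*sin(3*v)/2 9/(2*(q^2 + 9))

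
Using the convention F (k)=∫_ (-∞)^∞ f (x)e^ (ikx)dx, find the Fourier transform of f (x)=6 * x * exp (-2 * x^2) 3 * sqrt (2) * I * sqrt (pi) * k * exp (-k^2/8)/4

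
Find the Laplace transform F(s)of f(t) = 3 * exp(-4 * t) 3/(s + 4)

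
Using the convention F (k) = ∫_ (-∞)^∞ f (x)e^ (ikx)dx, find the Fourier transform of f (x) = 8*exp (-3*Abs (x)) 48/ (k^2 + 9)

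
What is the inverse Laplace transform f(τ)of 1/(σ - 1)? exp(τ)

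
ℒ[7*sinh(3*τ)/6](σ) 7/(2*(σ^2 - 9))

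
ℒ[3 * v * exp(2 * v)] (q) 3/(q - 2)^2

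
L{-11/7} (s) -11/ (7 * s)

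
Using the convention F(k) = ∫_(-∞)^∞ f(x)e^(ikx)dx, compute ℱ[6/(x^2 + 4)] 3 * pi * exp(-2 * Abs(k))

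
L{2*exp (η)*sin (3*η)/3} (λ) 2/ ( (λ - 1)^2 + 9)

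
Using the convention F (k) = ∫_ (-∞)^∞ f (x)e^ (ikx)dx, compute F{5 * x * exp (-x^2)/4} 5 * I * sqrt (pi) * k * exp (-k^2/4)/8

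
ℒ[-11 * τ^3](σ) -66/σ^4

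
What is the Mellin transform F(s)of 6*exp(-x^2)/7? 3*gamma(s/2)/7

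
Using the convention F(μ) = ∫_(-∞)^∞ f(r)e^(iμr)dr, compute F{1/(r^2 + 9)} pi*exp(-3*Abs(μ))/3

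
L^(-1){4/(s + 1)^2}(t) 4*t*exp(-t)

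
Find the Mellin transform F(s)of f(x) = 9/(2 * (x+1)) 9 * pi * csc(pi * s)/2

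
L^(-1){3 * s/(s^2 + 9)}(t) 3 * cos(3 * t)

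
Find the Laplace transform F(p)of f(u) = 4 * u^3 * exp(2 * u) 24/(p - 2)^4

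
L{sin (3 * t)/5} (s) 3/ (5 * (s^2+9))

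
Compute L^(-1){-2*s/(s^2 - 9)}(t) -2*cosh(3*t)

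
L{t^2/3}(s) 2/(3*s^3)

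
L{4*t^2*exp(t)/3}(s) 8/(3*(s - 1)^3)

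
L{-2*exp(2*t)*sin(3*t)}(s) -6/((s - 2)^2 + 9)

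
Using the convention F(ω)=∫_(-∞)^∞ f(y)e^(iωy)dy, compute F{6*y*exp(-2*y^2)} 3*sqrt(2)*I*sqrt(pi)*ω*exp(-ω^2/8)/4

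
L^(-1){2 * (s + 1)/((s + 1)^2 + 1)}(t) 2 * exp(-t) * cos(t)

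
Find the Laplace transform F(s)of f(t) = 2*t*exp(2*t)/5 2/(5*(s - 2)^2)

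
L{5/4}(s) 5/(4 * s)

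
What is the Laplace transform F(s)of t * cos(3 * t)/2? (s^2 - 9)/(2 * (s^2 + 9)^2)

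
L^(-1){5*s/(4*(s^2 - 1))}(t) 5*cosh(t)/4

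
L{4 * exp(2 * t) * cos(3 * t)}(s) 4 * (s - 2)/((s - 2)^2 + 9)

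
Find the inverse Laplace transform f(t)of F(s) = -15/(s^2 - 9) -5*sinh(3*t)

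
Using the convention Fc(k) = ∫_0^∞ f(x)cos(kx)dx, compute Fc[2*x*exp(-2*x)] 2*(4 - k^2)/(k^2 + 4)^2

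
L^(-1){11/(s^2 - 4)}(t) 11*sinh(2*t)/2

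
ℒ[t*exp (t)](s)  (s - 1)^ (-2)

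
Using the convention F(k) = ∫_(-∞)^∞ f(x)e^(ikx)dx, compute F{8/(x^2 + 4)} 4*pi*exp(-2*Abs(k))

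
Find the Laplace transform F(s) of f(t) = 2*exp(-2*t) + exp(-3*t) 1/(s + 3) + 2/(s + 2) 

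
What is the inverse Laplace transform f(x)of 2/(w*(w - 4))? exp(2*x)*sinh(2*x)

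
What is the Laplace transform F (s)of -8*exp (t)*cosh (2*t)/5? 8*(1 - s)/ (5*( (s - 1)^2 - 4))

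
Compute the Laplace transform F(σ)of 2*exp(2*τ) 2/(σ - 2)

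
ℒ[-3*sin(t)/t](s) -3*atan(1/s)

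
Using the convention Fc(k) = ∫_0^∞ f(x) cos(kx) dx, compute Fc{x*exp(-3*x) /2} (9 - k^2) /(2*(k^2 + 9) ^2) 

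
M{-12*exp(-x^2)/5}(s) -6*gamma(s/2)/5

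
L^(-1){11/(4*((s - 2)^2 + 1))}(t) 11*exp(2*t)*sin(t)/4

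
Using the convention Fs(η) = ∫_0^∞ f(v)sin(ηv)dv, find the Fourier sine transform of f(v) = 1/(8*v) pi/16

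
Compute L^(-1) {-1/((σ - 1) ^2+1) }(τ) -exp(τ)*sin(τ) 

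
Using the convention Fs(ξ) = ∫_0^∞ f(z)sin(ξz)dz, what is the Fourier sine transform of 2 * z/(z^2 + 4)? pi * exp(-2 * ξ)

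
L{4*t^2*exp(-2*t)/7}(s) 8/(7*(s + 2)^3)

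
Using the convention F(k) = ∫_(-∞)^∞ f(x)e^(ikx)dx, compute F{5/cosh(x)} 5 * pi/cosh(pi * k/2)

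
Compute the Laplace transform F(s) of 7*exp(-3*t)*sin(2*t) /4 7/(2*((s + 3) ^2 + 4) ) 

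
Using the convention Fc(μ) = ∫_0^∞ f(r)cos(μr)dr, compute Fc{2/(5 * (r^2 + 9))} pi * exp(-3 * μ)/15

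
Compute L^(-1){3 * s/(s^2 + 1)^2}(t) 3 * t * sin(t)/2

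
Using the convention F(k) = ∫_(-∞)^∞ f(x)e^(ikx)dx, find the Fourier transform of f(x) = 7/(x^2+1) 7 * pi * exp(-Abs(k))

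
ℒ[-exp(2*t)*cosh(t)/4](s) (2 - s)/(4*((s - 2)^2 - 1))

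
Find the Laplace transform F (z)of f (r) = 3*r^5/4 90/z^6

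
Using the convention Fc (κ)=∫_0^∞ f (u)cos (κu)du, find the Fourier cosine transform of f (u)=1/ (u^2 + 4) pi*exp (-2*κ)/4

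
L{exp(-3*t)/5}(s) 1/(5*(s + 3))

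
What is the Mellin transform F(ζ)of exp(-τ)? gamma(ζ)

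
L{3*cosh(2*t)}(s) 3*s/(s^2 - 4)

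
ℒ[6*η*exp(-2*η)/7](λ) 6/(7*(λ + 2)^2)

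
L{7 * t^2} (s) 14/s^3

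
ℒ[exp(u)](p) 1/(p - 1)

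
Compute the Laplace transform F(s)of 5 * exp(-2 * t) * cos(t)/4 5 * (s + 2)/(4 * ((s + 2)^2 + 1))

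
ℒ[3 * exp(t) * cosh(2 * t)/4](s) 3 * (s - 1)/(4 * ((s - 1)^2 - 4))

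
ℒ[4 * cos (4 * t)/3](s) 4 * s/ (3 * (s^2 + 16))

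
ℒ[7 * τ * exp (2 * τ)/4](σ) 7/ (4 * (σ - 2)^2)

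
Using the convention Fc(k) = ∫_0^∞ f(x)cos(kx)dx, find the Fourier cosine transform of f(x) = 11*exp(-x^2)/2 11*sqrt(pi)*exp(-k^2/4)/4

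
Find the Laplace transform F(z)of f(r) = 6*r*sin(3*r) 36*z/(z^2 + 9)^2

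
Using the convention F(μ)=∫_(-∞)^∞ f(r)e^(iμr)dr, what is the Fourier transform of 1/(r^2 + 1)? pi*exp(-Abs(μ))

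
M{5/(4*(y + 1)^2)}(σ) -5*pi*(σ - 1)/(4*sin(pi*σ))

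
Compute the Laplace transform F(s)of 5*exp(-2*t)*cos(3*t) 5*(s + 2)/((s + 2)^2 + 9)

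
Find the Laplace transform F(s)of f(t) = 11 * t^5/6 220/s^6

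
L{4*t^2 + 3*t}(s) 3/s^2 + 8/s^3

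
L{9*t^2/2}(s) 9/s^3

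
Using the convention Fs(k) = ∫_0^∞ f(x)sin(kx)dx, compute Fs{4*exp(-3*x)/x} 4*atan(k/3)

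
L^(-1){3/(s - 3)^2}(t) 3 * t * exp(3 * t)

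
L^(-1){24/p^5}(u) u^4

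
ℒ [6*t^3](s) 36/s^4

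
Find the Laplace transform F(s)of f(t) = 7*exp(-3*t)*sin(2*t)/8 7/(4*((s + 3)^2 + 4))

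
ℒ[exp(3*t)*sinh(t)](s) 1/((s - 3)^2 - 1)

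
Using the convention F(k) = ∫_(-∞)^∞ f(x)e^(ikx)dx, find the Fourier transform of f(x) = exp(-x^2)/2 sqrt(pi)*exp(-k^2/4)/2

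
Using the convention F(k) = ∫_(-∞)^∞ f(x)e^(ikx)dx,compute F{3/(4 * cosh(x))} 3 * pi/(4 * cosh(pi * k/2))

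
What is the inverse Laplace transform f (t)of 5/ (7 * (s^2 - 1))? 5 * sinh (t)/7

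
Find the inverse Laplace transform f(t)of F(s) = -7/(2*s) -7/2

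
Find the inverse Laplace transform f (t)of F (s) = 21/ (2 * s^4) 7 * t^3/4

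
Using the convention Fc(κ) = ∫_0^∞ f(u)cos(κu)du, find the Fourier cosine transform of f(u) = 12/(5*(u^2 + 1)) 6*pi*exp(-κ)/5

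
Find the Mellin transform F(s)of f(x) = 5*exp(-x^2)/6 5*gamma(s/2)/12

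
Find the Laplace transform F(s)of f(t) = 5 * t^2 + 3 10/s^3 + 3/s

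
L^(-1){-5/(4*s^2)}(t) -5*t/4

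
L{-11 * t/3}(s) -11/(3 * s^2)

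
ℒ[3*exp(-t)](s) 3/(s + 1)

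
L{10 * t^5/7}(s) 1200/(7 * s^6)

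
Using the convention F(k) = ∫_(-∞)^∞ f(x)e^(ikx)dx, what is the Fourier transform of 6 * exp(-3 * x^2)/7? 2 * sqrt(3) * sqrt(pi) * exp(-k^2/12)/7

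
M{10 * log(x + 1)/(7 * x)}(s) -10 * pi * csc(pi * s)/(7 * s - 7)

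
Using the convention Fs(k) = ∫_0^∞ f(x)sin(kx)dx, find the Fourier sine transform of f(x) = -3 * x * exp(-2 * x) -12 * k/(k^2 + 4)^2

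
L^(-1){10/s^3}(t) 5*t^2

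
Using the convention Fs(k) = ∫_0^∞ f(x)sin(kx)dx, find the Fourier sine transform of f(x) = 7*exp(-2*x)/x 7*atan(k/2)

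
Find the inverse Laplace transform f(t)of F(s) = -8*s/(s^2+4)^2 -2*t*sin(2*t)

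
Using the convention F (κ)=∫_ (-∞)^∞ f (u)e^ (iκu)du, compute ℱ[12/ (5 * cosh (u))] 12 * pi/ (5 * cosh (pi * κ/2))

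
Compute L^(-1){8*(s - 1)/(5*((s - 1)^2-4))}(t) 8*exp(t)*cosh(2*t)/5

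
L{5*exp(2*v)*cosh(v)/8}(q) 5*(q - 2)/(8*((q - 2)^2 - 1))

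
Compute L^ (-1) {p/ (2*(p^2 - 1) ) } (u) cosh (u) /2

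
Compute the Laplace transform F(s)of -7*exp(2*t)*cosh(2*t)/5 7*(2 - s)/(5*s*(s - 4))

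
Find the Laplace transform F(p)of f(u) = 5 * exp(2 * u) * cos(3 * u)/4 5 * (p - 2)/(4 * ((p - 2)^2 + 9))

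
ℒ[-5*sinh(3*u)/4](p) -15/(4*p^2 - 36)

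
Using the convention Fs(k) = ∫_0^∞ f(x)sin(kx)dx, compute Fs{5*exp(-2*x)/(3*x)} 5*atan(k/2)/3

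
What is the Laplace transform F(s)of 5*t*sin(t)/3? 10*s/(3*(s^2 + 1)^2)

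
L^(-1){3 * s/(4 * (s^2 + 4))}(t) 3 * cos(2 * t)/4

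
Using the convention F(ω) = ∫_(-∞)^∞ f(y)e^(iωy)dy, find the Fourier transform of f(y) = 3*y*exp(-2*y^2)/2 3*sqrt(2)*I*sqrt(pi)*ω*exp(-ω^2/8)/16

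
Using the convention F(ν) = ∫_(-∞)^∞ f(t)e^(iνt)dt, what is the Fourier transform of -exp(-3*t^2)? -sqrt(3)*sqrt(pi)*exp(-ν^2/12)/3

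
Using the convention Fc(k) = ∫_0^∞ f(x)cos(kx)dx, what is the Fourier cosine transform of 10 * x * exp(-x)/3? 10 * (1 - k^2)/(3 * (k^2 + 1)^2)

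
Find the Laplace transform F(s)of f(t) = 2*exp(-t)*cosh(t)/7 2*(s + 1)/(7*s*(s + 2))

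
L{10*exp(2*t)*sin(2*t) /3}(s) 20/(3*((s - 2) ^2 + 4) ) 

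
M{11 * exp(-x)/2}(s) 11 * gamma(s)/2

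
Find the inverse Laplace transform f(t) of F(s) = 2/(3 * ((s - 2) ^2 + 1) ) 2 * exp(2 * t) * sin(t) /3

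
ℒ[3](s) 3/s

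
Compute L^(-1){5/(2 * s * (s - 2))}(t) 5 * exp(t) * sinh(t)/2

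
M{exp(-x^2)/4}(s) gamma(s/2)/8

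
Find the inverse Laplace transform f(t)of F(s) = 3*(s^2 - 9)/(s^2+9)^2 3*t*cos(3*t)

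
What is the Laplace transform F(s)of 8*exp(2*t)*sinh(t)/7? 8/(7*((s - 2)^2 - 1))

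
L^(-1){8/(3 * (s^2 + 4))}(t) 4 * sin(2 * t)/3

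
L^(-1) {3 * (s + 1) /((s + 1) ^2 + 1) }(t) 3 * exp(-t) * cos(t) 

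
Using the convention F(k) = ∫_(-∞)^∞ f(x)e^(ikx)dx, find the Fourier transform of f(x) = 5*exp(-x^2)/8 5*sqrt(pi)*exp(-k^2/4)/8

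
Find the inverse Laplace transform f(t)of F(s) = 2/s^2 2 * t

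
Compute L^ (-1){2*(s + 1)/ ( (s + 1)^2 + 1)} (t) 2*exp (-t)*cos (t)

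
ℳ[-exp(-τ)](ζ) -gamma(ζ) 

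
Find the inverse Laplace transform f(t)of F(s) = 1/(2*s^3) t^2/4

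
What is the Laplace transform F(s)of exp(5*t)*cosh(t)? (s - 5)/((s - 5)^2 - 1)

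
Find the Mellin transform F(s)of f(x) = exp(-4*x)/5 gamma(s)/(5*4^s)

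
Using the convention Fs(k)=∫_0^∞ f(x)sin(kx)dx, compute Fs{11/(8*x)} 11*pi/16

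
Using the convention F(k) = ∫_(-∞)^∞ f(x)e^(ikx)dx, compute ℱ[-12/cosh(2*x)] -6*pi/cosh(pi*k/4)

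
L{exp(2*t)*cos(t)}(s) (s - 2)/((s - 2)^2 + 1)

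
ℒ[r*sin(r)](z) 2*z/(z^2 + 1)^2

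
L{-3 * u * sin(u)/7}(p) -6 * p/(7 * (p^2 + 1)^2)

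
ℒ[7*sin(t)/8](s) 7/(8*(s^2 + 1))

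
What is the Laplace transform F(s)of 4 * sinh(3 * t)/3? 4/(s^2-9)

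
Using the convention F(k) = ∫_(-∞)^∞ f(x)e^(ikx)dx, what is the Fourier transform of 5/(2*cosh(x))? 5*pi/(2*cosh(pi*k/2))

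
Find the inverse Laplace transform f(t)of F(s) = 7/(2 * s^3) 7 * t^2/4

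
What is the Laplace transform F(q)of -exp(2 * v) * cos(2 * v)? (2 - q)/((q - 2)^2+4)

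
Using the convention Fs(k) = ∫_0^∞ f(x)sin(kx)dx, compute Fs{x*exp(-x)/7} 2*k/(7*(k^2 + 1)^2)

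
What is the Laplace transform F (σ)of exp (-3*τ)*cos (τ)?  (σ+3)/ ( (σ+3)^2+1)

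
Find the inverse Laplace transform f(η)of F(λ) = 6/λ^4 η^3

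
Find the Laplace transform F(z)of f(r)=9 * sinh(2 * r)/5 18/(5 * (z^2 - 4))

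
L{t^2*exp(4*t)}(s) 2/(s - 4)^3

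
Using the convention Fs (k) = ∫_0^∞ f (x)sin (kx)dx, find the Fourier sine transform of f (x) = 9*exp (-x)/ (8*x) 9*atan (k)/8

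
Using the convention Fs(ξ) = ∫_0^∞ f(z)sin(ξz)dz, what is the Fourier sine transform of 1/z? pi/2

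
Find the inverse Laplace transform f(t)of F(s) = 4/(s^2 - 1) 4 * sinh(t)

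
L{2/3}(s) 2/(3 * s)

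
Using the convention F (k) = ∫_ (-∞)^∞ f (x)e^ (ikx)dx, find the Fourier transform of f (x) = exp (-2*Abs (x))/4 1/ (k^2 + 4)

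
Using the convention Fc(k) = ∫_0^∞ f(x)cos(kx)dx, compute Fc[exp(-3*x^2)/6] sqrt(3)*sqrt(pi)*exp(-k^2/12)/36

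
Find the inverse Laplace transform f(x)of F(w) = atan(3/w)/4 sin(3 * x)/(4 * x)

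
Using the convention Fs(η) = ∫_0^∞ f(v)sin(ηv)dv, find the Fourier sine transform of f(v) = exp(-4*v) η/(η^2 + 16)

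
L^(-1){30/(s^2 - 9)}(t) 10*sinh(3*t)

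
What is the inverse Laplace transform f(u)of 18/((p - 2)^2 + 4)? 9 * exp(2 * u) * sin(2 * u)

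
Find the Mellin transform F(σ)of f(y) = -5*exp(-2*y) -5*gamma(σ)/2^σ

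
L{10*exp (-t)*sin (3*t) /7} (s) 30/ (7*( (s+1) ^2+9) ) 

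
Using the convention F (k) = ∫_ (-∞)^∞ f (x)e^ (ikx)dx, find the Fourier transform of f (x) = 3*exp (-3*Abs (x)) 18/ (k^2 + 9)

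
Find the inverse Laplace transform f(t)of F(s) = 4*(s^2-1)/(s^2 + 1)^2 4*t*cos(t)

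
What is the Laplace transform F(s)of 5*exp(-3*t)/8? 5/(8*(s + 3))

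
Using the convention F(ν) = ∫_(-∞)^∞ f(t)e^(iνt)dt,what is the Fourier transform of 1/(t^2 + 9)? pi*exp(-3*Abs(ν))/3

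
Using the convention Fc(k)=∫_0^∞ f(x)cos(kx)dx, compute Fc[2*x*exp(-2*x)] 2*(4 - k^2)/(k^2 + 4)^2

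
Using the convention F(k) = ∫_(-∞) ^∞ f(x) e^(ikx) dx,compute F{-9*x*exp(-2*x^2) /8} -9*sqrt(2)*I*sqrt(pi)*k*exp(-k^2/8) /64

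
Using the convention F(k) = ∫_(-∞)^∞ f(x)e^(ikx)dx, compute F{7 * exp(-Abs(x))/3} 14/(3 * (k^2 + 1))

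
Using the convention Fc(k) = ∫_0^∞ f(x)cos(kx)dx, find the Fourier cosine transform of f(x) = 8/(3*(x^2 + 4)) 2*pi*exp(-2*k)/3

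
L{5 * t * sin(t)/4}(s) 5 * s/(2 * (s^2 + 1)^2)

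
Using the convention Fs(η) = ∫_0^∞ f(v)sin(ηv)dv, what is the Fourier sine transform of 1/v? pi/2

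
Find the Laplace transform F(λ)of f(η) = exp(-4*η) 1/(λ + 4)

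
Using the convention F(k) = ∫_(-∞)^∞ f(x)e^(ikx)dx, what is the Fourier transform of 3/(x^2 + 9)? pi * exp(-3 * Abs(k))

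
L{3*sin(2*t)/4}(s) 3/(2*(s^2 + 4))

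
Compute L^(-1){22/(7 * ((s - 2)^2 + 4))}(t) 11 * exp(2 * t) * sin(2 * t)/7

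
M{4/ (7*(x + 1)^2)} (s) -4*pi*(s - 1)/ (7*sin (pi*s))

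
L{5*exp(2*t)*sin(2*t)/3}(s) 10/(3*((s - 2)^2 + 4))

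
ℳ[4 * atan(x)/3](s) -2 * pi * sec(pi * s/2)/(3 * s)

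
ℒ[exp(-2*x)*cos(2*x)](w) (w + 2)/((w + 2)^2 + 4)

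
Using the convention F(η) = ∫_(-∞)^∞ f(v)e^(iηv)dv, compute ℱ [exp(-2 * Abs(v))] 4/(η^2 + 4)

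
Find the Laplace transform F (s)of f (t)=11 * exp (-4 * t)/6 11/ (6 * (s + 4))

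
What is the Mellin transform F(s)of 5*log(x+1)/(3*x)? -5*pi*csc(pi*s)/(3*s - 3)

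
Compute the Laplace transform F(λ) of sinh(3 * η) 3/(λ^2 - 9) 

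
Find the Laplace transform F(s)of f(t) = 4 4/s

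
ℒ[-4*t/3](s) -4/(3*s^2) 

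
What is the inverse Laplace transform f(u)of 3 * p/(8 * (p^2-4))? 3 * cosh(2 * u)/8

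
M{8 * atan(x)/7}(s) -4 * pi * sec(pi * s/2)/(7 * s)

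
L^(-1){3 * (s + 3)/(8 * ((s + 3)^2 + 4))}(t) 3 * exp(-3 * t) * cos(2 * t)/8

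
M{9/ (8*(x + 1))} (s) 9*pi*csc (pi*s)/8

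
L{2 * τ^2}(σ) 4/σ^3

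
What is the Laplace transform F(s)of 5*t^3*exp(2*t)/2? 15/(s - 2)^4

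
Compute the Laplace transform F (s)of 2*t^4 48/s^5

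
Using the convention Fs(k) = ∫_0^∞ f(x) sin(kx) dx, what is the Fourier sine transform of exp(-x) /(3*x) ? atan(k) /3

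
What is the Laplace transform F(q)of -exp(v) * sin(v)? -1/((q - 1)^2+1)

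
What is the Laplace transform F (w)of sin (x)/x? atan (1/w)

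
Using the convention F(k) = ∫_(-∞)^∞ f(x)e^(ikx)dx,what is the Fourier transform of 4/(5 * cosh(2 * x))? 2 * pi/(5 * cosh(pi * k/4))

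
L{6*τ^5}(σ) 720/σ^6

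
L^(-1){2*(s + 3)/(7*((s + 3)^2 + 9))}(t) 2*exp(-3*t)*cos(3*t)/7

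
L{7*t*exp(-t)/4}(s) 7/(4*(s + 1)^2)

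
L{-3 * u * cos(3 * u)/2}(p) 3 * (9 - p^2)/(2 * (p^2 + 9)^2)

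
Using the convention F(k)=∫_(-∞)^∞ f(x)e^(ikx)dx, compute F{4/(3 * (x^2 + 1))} 4 * pi * exp(-Abs(k))/3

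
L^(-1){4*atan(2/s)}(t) 4*sin(2*t)/t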